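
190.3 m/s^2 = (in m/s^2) 190.3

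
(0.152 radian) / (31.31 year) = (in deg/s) 8.82e-09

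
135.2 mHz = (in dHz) 1.352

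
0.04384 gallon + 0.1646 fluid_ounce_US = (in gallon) 0.04513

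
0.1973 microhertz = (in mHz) 0.0001973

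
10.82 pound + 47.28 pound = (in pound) 58.1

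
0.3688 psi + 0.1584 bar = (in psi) 2.666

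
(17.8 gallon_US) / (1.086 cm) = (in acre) 0.001533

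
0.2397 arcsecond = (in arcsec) 0.2397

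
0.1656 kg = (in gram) 165.6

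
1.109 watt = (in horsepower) 0.001487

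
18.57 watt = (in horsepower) 0.0249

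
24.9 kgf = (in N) 244.2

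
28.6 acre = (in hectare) 11.57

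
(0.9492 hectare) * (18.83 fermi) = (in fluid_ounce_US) 6.044e-06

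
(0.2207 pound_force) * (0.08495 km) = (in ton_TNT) 1.993e-08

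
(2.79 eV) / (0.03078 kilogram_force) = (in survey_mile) 9.202e-22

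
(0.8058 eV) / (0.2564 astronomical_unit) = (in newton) 3.366e-30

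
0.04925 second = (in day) 5.7e-07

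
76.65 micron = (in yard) 8.383e-05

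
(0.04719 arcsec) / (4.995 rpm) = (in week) 7.232e-13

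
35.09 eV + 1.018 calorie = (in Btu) 0.004037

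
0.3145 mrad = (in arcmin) 1.081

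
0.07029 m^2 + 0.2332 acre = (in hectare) 0.09438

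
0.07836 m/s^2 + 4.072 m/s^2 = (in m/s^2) 4.15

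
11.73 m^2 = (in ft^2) 126.3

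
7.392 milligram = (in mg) 7.392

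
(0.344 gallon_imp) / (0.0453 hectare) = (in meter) 3.452e-06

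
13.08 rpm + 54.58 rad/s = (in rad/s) 55.95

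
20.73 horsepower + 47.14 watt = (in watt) 1.551e+04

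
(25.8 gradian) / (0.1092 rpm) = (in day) 0.0004102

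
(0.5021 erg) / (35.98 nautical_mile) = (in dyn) 7.535e-08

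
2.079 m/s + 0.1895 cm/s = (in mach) 0.006111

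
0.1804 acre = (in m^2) 730.1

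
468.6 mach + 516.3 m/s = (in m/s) 1.601e+05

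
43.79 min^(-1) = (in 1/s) 0.7298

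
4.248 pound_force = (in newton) 18.9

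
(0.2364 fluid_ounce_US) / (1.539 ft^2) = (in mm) 0.0489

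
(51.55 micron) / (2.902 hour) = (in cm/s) 4.934e-07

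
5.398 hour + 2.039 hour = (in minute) 446.2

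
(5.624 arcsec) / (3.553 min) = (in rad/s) 1.279e-07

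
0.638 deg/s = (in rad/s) 0.01114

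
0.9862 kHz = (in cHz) 9.862e+04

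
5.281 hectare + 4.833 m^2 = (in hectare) 5.281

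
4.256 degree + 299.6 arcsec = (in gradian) 4.821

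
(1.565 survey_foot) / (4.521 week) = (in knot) 3.391e-07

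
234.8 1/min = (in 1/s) 3.913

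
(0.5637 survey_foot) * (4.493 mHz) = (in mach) 2.267e-06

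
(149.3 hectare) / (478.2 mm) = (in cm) 3.122e+08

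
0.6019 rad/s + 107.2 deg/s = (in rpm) 23.61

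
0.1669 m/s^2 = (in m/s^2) 0.1669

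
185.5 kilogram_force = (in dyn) 1.819e+08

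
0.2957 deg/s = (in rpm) 0.04928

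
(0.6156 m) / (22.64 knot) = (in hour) 1.468e-05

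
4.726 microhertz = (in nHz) 4726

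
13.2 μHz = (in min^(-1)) 0.000792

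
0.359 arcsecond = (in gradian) 0.0001108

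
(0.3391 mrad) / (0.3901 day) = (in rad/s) 1.006e-08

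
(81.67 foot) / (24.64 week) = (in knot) 3.247e-06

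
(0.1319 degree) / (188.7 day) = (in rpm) 1.348e-09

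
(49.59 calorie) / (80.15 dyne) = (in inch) 1.019e+07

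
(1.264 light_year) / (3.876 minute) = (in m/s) 5.142e+13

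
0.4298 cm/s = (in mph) 0.009614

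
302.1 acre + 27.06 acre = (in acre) 329.2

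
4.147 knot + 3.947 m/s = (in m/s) 6.08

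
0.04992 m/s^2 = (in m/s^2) 0.04992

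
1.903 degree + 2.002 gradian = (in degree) 3.705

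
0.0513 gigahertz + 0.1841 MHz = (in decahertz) 5.148e+06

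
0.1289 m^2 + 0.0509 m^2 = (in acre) 4.443e-05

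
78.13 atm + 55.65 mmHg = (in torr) 5.943e+04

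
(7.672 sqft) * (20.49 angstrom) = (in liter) 1.46e-06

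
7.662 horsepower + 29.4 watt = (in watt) 5743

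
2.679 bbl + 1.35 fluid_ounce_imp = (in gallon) 112.5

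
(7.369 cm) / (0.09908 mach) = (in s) 0.002184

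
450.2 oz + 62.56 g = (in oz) 452.4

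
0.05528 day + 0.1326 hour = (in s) 5254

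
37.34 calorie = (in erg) 1.562e+09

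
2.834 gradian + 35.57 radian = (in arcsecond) 7.346e+06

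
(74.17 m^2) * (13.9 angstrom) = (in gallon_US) 2.724e-05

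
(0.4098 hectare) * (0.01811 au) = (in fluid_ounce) 3.754e+17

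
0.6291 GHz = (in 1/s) 6.291e+08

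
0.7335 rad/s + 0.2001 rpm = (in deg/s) 43.23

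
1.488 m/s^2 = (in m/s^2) 1.488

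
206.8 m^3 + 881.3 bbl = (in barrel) 2182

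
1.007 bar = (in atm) 0.9938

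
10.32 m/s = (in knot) 20.06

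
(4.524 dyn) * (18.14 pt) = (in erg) 2.895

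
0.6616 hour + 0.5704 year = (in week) 29.75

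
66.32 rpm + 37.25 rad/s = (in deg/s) 2532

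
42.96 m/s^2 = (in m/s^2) 42.96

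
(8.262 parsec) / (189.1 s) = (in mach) 3.959e+12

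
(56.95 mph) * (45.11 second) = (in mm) 1.148e+06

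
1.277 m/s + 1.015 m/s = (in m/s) 2.292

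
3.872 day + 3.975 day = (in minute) 1.13e+04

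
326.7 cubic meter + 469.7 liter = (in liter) 3.272e+05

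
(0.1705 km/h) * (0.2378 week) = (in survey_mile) 4.232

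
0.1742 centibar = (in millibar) 1.742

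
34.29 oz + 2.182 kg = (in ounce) 111.3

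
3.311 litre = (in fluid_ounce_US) 112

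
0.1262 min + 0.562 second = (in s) 8.134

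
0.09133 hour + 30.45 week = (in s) 1.842e+07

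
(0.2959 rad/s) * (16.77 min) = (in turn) 47.39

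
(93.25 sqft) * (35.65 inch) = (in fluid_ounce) 2.653e+05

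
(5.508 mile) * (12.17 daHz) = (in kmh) 3.884e+06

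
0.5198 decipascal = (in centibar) 5.198e-05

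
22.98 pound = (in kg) 10.42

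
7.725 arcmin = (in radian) 0.002247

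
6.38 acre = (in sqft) 2.779e+05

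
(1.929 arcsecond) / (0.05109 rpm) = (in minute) 2.913e-05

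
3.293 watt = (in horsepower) 0.004416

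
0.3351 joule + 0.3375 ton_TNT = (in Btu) 1.338e+06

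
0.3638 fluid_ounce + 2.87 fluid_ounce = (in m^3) 9.563e-05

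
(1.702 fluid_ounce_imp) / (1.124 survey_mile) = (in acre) 6.606e-12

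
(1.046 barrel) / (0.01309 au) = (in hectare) 8.492e-15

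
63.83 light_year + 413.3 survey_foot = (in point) 1.712e+21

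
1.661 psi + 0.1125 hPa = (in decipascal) 1.146e+05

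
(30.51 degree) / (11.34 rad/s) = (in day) 5.435e-07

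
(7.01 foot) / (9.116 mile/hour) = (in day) 6.068e-06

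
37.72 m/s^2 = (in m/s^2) 37.72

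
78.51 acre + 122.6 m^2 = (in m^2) 3.178e+05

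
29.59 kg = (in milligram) 2.959e+07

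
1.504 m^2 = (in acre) 0.0003716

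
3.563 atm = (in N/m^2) 3.61e+05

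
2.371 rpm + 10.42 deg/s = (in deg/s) 24.65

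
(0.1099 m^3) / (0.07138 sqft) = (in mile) 0.0103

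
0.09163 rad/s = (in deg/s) 5.25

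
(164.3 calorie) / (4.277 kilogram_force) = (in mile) 0.01018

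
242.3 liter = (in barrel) 1.524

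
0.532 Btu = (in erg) 5.613e+09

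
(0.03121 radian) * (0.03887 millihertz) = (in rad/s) 1.213e-06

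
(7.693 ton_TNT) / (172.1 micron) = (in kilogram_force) 1.907e+13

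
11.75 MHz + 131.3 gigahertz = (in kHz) 1.313e+08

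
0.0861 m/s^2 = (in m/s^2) 0.0861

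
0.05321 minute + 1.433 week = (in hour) 240.7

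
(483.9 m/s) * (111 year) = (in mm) 1.694e+15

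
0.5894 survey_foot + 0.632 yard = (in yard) 0.8285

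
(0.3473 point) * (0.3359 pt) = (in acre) 3.588e-12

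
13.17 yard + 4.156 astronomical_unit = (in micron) 6.217e+17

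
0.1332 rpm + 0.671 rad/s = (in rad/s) 0.6849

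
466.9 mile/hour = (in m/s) 208.7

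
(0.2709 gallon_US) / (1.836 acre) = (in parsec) 4.473e-24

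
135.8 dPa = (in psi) 0.00197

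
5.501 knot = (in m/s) 2.83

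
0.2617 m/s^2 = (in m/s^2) 0.2617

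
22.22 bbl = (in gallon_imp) 777.1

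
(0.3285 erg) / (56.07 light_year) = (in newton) 6.193e-26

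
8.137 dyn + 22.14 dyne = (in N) 0.0003028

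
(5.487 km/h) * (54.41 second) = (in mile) 0.05153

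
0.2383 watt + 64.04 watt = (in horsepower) 0.0862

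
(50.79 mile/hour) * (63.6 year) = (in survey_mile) 2.83e+07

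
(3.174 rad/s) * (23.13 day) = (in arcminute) 2.181e+10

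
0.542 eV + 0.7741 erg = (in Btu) 7.337e-11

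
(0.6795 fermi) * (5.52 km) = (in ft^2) 4.037e-11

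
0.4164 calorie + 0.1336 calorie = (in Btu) 0.002181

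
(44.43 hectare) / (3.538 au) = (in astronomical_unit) 5.611e-18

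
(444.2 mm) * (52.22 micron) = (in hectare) 2.32e-09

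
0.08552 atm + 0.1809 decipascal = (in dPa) 8.665e+04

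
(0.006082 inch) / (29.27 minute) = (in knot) 1.71e-07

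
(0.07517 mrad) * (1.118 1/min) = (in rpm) 1.338e-05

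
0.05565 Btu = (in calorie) 14.03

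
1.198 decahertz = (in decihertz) 119.8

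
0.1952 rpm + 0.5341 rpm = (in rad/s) 0.07637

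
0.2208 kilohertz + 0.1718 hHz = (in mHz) 2.38e+05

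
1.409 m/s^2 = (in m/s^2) 1.409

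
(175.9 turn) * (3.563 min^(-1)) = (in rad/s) 65.63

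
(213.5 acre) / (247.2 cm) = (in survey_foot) 1.147e+06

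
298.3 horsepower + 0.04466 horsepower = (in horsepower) 298.3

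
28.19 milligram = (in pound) 6.215e-05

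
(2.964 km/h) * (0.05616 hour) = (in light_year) 1.759e-14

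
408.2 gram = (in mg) 4.082e+05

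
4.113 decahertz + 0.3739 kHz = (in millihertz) 4.15e+05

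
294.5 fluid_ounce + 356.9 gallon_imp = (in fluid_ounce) 5.516e+04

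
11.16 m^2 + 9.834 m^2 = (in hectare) 0.002099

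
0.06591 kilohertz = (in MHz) 6.591e-05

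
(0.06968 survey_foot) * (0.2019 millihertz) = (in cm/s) 0.0004288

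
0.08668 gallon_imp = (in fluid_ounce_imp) 13.87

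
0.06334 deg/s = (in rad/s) 0.001105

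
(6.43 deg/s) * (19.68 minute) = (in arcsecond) 2.733e+07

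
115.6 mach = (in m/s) 3.936e+04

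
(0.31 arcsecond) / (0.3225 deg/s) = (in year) 8.467e-12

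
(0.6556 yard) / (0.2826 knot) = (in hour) 0.001145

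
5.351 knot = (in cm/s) 275.3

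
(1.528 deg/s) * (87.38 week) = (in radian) 1.409e+06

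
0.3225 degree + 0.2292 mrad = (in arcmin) 20.14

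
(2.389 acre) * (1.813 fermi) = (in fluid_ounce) 5.927e-07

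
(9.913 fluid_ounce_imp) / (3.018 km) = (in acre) 2.306e-11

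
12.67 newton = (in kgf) 1.292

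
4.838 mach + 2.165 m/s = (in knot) 3206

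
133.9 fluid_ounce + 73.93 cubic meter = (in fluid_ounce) 2.5e+06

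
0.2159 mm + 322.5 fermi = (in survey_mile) 1.342e-07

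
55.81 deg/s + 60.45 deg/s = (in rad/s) 2.029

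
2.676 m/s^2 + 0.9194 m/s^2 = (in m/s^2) 3.595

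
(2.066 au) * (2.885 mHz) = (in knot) 1.733e+09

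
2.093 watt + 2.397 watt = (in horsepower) 0.006021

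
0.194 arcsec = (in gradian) 5.988e-05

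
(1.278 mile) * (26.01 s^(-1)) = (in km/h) 1.926e+05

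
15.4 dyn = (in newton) 0.000154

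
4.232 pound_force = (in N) 18.82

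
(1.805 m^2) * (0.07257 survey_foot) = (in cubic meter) 0.03993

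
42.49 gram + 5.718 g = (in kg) 0.04821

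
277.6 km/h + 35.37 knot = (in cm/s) 9531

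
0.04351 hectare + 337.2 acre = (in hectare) 136.5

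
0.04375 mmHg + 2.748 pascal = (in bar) 8.581e-05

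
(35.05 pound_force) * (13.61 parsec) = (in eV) 4.087e+38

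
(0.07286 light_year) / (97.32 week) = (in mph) 2.62e+07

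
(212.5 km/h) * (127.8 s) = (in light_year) 7.974e-13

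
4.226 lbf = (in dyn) 1.88e+06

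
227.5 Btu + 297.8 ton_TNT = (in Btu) 1.181e+09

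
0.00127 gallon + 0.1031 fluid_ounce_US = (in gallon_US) 0.002075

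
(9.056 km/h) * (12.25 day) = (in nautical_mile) 1438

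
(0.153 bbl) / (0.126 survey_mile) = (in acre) 2.964e-08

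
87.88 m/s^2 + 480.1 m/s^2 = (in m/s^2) 568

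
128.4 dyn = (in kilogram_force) 0.0001309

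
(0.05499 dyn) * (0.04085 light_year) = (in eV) 1.326e+27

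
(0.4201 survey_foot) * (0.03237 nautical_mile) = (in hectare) 0.0007676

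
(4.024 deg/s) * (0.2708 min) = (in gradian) 72.65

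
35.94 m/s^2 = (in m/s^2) 35.94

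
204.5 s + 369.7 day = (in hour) 8873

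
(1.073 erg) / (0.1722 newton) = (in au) 4.165e-18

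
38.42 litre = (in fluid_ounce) 1299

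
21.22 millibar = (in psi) 0.3078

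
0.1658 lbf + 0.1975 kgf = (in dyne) 2.674e+05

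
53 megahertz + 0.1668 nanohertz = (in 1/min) 3.18e+09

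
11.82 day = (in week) 1.689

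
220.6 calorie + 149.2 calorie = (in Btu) 1.467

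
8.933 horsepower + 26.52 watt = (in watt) 6688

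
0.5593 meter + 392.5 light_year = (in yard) 4.061e+18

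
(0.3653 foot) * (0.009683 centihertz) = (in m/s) 1.078e-05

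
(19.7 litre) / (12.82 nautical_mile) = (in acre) 2.05e-10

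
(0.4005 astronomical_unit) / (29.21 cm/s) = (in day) 2.374e+06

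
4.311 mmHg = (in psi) 0.08336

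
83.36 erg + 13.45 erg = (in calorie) 2.314e-06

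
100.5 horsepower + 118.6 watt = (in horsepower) 100.7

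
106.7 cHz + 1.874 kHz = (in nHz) 1.875e+12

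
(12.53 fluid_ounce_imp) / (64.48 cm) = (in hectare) 5.521e-08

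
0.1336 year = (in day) 48.76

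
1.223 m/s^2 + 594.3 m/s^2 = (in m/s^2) 595.5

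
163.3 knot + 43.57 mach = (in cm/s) 1.492e+06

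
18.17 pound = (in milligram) 8.242e+06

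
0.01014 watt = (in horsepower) 1.36e-05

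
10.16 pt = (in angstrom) 3.584e+07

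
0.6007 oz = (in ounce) 0.6007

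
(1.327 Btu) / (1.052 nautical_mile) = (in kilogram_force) 0.07328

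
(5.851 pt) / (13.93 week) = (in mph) 5.481e-10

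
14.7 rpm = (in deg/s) 88.2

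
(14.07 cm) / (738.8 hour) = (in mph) 1.183e-07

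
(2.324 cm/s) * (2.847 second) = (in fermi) 6.616e+13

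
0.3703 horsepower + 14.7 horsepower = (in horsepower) 15.07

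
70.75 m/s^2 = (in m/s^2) 70.75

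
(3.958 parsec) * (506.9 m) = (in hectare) 6.191e+15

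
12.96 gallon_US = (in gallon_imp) 10.79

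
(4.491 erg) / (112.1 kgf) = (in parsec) 1.324e-26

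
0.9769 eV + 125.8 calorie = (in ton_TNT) 1.258e-07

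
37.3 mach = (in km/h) 4.572e+04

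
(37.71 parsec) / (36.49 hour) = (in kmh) 3.189e+13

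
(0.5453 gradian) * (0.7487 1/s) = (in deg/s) 0.3674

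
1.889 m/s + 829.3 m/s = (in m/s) 831.2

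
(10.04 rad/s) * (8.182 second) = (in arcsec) 1.694e+07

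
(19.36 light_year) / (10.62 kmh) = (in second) 6.209e+16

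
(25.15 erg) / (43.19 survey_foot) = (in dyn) 0.0191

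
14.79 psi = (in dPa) 1.02e+06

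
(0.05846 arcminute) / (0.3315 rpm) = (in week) 8.1e-10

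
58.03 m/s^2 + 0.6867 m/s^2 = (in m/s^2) 58.72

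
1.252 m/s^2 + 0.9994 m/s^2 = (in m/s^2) 2.251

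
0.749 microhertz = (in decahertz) 7.49e-08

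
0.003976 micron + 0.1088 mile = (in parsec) 5.674e-15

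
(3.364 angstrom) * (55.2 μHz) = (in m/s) 1.857e-14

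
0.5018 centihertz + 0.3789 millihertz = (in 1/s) 0.005397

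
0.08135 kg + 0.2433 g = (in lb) 0.1799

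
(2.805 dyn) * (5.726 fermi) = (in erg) 1.606e-12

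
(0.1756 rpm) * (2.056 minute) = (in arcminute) 7798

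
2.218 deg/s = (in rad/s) 0.03871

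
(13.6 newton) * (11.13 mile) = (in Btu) 230.9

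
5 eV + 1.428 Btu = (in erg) 1.507e+10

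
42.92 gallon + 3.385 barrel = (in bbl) 4.407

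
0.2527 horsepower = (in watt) 188.4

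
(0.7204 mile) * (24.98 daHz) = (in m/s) 2.896e+05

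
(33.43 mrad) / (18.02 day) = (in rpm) 2.05e-07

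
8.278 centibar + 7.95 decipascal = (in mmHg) 62.1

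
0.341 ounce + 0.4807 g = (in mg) 1.015e+04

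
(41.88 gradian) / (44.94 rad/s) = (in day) 1.694e-07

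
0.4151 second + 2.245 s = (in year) 8.435e-08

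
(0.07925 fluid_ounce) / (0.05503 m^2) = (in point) 0.1207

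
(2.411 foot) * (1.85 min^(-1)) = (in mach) 6.655e-05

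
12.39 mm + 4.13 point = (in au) 9.256e-14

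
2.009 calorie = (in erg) 8.406e+07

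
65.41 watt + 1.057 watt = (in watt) 66.47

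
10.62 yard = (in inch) 382.3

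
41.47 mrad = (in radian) 0.04147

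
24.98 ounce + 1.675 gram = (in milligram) 7.098e+05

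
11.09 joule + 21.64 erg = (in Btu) 0.01051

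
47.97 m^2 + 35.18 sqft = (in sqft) 551.5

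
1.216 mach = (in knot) 804.8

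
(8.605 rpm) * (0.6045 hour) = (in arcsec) 4.045e+08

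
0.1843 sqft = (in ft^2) 0.1843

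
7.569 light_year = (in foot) 2.349e+17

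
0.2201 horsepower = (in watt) 164.1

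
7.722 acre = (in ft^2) 3.364e+05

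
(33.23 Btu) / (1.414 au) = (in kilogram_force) 1.69e-08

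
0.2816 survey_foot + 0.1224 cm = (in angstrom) 8.706e+08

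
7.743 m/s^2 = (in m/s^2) 7.743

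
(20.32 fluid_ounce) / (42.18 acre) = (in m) 3.52e-09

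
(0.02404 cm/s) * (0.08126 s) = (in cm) 0.001953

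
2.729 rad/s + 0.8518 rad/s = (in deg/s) 205.2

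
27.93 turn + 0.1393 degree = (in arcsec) 3.62e+07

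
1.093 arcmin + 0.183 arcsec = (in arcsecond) 65.76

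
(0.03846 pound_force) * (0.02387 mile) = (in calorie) 1.571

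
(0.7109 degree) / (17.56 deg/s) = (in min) 0.0006747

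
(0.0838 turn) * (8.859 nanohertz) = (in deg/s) 2.673e-07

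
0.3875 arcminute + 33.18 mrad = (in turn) 0.005299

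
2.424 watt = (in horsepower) 0.003251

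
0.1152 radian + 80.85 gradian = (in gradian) 88.18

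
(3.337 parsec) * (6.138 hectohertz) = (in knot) 1.229e+20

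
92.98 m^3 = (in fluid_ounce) 3.144e+06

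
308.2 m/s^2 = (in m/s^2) 308.2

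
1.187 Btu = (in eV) 7.817e+21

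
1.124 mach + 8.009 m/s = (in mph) 874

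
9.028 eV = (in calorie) 3.457e-19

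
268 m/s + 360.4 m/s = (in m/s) 628.4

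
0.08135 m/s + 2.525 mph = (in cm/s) 121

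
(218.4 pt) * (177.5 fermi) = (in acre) 3.379e-18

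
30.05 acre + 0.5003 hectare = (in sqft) 1.363e+06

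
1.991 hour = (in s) 7168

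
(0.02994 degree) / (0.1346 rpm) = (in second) 0.03707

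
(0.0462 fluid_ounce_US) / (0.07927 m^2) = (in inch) 0.0006786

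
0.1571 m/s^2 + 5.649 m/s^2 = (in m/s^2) 5.806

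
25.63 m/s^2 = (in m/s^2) 25.63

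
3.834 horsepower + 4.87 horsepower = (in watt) 6491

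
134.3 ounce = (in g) 3807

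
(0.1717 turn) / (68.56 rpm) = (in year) 4.765e-09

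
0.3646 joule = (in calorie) 0.08714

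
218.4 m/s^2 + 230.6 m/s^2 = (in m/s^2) 449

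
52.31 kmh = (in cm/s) 1453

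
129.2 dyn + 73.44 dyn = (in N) 0.002026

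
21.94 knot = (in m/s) 11.29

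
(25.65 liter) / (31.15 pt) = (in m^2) 2.334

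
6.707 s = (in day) 7.763e-05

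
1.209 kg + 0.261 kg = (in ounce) 51.85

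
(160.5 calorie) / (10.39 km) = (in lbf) 0.01453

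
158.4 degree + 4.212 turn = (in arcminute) 1.005e+05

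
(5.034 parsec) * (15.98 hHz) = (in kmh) 8.936e+20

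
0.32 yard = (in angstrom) 2.926e+09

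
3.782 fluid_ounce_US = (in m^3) 0.0001118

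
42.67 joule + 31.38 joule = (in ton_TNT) 1.77e-08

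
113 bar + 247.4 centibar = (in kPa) 1.155e+04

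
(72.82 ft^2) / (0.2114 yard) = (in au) 2.339e-10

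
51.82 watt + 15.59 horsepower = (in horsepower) 15.66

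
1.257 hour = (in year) 0.0001435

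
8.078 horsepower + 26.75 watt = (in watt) 6051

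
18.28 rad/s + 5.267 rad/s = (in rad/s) 23.55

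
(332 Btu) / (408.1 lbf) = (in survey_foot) 633.1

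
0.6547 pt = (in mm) 0.231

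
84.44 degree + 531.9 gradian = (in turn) 1.564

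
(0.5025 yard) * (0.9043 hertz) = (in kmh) 1.496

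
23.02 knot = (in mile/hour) 26.49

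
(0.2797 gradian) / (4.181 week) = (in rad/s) 1.737e-09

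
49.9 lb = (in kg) 22.63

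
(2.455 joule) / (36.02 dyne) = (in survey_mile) 4.235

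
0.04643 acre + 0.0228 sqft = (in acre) 0.04643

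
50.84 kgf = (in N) 498.6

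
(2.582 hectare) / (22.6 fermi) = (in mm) 1.142e+21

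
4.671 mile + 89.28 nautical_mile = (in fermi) 1.729e+20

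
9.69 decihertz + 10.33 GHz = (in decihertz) 1.033e+11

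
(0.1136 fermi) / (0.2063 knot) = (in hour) 2.973e-19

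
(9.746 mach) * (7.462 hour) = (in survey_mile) 5.539e+04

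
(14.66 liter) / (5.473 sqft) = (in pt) 81.73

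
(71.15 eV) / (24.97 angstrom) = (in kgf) 4.655e-10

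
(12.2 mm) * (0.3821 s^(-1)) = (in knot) 0.009061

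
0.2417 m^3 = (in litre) 241.7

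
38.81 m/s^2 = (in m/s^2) 38.81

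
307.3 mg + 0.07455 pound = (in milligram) 3.412e+04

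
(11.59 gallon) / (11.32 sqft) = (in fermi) 4.172e+13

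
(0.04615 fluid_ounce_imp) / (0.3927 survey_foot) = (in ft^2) 0.0001179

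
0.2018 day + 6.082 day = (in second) 5.429e+05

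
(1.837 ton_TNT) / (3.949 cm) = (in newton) 1.946e+11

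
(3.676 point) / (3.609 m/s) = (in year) 1.139e-11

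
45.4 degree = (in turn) 0.1261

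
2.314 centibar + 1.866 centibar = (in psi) 0.6063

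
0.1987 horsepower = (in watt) 148.2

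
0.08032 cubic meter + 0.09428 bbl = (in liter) 95.31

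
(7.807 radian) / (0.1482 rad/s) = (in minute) 0.878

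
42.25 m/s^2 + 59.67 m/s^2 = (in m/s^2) 101.9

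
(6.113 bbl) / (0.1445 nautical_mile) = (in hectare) 3.632e-07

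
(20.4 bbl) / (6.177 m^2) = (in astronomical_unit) 3.51e-12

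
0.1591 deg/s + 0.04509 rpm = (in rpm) 0.07161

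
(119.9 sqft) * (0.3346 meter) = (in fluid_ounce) 1.26e+05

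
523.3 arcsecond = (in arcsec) 523.3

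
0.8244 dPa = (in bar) 8.244e-07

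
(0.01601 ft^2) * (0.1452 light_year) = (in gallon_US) 5.398e+14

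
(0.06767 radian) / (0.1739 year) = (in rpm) 1.178e-07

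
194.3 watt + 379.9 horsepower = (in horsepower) 380.2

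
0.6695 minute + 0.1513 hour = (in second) 584.8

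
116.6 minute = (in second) 6996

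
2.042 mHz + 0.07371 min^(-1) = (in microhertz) 3270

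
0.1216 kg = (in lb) 0.2681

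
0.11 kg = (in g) 110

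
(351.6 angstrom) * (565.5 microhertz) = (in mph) 4.448e-11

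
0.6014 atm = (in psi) 8.838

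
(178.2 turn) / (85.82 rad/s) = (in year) 4.137e-07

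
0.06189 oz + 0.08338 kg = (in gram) 85.13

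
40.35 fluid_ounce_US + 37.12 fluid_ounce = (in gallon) 0.6052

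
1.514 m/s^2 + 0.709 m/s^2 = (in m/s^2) 2.223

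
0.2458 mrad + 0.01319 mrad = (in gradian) 0.01649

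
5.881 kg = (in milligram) 5.881e+06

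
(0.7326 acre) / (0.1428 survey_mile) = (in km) 0.0129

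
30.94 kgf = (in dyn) 3.034e+07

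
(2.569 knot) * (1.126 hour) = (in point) 1.519e+07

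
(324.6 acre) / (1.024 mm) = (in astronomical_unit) 0.008575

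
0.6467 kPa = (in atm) 0.006382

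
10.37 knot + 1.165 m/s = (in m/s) 6.5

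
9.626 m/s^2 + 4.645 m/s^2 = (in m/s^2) 14.27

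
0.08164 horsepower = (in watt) 60.88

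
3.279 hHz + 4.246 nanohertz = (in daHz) 32.79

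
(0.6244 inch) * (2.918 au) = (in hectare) 6.923e+05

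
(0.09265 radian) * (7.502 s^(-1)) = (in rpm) 6.637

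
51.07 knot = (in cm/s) 2627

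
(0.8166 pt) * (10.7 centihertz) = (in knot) 5.992e-05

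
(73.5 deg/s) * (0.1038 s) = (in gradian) 8.477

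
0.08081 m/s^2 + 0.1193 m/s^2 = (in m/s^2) 0.2001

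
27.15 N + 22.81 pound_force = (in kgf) 13.11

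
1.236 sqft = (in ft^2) 1.236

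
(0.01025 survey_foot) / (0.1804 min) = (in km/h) 0.001039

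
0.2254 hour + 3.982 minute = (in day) 0.01216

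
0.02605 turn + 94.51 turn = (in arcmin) 2.042e+06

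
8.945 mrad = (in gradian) 0.5695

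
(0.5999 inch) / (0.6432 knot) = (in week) 7.614e-08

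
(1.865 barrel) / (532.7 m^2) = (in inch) 0.02191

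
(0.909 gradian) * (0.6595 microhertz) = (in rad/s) 9.417e-09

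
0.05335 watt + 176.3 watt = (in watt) 176.4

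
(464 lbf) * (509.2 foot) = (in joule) 3.203e+05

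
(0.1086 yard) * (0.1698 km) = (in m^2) 16.86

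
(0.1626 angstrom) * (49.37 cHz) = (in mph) 1.796e-11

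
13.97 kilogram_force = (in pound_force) 30.8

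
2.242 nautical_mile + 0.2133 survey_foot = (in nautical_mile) 2.242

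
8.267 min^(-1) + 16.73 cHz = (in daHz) 0.03051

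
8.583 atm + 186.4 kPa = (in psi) 153.2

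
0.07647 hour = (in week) 0.0004552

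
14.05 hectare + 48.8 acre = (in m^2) 3.38e+05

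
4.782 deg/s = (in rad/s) 0.08346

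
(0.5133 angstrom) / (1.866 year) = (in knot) 1.696e-18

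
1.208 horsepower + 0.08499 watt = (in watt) 900.9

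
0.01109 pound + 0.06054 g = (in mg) 5091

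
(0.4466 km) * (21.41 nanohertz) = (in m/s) 9.562e-06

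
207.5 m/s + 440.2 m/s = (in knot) 1259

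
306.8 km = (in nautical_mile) 165.7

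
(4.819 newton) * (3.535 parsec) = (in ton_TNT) 1.256e+08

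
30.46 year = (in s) 9.606e+08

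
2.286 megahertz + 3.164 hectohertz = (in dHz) 2.286e+07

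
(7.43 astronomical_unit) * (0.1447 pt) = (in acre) 1.402e+04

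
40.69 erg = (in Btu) 3.857e-09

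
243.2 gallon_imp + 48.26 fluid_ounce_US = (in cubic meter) 1.107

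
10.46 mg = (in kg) 1.046e-05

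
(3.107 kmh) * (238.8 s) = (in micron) 2.061e+08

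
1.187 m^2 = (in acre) 0.0002933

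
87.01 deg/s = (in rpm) 14.5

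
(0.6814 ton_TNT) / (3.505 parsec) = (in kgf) 2.688e-09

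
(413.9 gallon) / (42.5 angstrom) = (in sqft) 3.968e+09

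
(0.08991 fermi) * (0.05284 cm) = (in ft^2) 5.114e-19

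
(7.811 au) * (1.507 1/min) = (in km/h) 1.057e+11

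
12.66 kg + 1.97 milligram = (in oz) 446.6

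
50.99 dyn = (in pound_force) 0.0001146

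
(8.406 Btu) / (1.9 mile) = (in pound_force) 0.652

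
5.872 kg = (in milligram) 5.872e+06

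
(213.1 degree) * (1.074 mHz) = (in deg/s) 0.2289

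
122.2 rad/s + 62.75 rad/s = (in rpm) 1766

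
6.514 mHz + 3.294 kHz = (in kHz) 3.294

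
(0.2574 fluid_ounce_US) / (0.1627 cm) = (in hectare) 4.679e-07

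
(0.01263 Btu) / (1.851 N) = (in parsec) 2.333e-16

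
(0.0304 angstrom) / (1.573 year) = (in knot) 1.191e-19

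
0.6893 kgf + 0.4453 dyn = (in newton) 6.76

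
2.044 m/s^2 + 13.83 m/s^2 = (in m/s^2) 15.87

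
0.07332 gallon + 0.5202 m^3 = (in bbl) 3.274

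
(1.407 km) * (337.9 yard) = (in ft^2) 4.679e+06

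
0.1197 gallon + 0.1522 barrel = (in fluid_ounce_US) 833.5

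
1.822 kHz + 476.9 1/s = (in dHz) 2.299e+04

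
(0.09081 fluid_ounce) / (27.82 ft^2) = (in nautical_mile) 5.611e-10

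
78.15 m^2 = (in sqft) 841.2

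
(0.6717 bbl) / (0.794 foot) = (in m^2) 0.4413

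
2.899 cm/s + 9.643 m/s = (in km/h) 34.82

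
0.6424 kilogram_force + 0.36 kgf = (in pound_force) 2.21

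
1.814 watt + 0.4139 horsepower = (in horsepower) 0.4163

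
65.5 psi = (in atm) 4.457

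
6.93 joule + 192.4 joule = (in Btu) 0.1889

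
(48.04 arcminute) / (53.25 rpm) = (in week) 4.144e-09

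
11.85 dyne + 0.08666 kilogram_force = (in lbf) 0.1911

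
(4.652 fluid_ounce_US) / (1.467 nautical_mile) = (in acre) 1.251e-11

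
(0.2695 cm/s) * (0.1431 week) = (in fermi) 2.332e+17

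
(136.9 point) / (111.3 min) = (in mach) 2.124e-08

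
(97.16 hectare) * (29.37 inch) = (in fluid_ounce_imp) 2.551e+10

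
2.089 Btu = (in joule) 2204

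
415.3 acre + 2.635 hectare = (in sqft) 1.837e+07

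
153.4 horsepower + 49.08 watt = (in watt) 1.144e+05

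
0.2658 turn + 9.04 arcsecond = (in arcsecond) 3.445e+05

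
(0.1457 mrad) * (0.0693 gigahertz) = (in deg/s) 5.785e+05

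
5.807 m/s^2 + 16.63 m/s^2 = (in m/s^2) 22.44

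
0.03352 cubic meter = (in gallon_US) 8.855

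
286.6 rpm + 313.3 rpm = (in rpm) 599.9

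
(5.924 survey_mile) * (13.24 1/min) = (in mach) 6.179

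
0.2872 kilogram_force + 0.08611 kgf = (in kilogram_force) 0.3733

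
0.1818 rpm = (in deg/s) 1.091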